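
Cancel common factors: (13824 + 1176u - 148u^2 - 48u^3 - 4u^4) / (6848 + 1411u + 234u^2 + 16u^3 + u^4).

(216 - 12u - 4u^2)/(107 + 7u + u^2)

Apply the Euclidean algorithm:
  -4u^4 - 48u^3 - 148u^2 + 1176u + 13824 = (-4)(u^4 + 16u^3 + 234u^2 + 1411u + 6848) + (16u^3 + 788u^2 + 6820u + 41216)
  u^4 + 16u^3 + 234u^2 + 1411u + 6848 = ((1/16)u - 133/64)(16u^3 + 788u^2 + 6820u + 41216) + ((23125/16)u^2 + (208125/16)u + 92500)
  16u^3 + 788u^2 + 6820u + 41216 = ((256/23125)u + 10304/23125)((23125/16)u^2 + (208125/16)u + 92500) + (0)
Last nonzero remainder: (23125/16)u^2 + (208125/16)u + 92500. Dividing through by 23125/16 gives the monic gcd u^2 + 9u + 64.
Cancel u^2 + 9u + 64 from numerator and denominator to get the reduced form.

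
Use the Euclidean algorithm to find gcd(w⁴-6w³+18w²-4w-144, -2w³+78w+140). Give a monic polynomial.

w+2

Apply the Euclidean algorithm:
  w⁴-6w³+18w²-4w-144 = (-(1/2)w+3)(-2w³+78w+140) + (57w²-168w-564)
  -2w³+78w+140 = (-(2/57)w-112/1083)(57w²-168w-564) + ((14742/361)w+29484/361)
  57w²-168w-564 = ((6859/4914)w-16967/2457)((14742/361)w+29484/361) + (0)
Last nonzero remainder: (14742/361)w+29484/361. Dividing through by 14742/361 gives the monic gcd w+2.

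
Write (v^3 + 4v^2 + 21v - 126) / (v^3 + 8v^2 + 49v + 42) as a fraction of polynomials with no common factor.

Repeated division with remainder:
  v^3 + 4v^2 + 21v - 126 = (v^3 + 8v^2 + 49v + 42) + (-4v^2 - 28v - 168)
  v^3 + 8v^2 + 49v + 42 = (-(1/4)v - 1/4)(-4v^2 - 28v - 168) + (0)
Last nonzero remainder: -4v^2 - 28v - 168. Dividing through by -4 gives the monic gcd v^2 + 7v + 42.
Cancel v^2 + 7v + 42 from numerator and denominator to get the reduced form.

(v - 3)/(v + 1)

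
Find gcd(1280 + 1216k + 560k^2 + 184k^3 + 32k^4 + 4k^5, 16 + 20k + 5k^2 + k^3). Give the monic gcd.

16 + 4k + k^2

Repeated division with remainder:
  4k^5 + 32k^4 + 184k^3 + 560k^2 + 1216k + 1280 = (4k^2 + 12k + 44)(k^3 + 5k^2 + 20k + 16) + (36k^2 + 144k + 576)
  k^3 + 5k^2 + 20k + 16 = ((1/36)k + 1/36)(36k^2 + 144k + 576) + (0)
Last nonzero remainder: 36k^2 + 144k + 576. Dividing through by 36 gives the monic gcd k^2 + 4k + 16.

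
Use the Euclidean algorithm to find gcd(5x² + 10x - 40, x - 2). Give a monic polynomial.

x - 2

Euclidean algorithm in ℚ[x]:
  5x² + 10x - 40 = (5x + 20)(x - 2) + (0)
The last nonzero remainder x - 2 is already monic.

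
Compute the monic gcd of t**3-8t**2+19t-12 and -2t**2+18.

t-3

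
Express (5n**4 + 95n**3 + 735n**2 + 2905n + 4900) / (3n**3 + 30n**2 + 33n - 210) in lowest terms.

By polynomial division,
  5n**4 + 95n**3 + 735n**2 + 2905n + 4900 = ((5/3)n + 15)(3n**3 + 30n**2 + 33n - 210) + (230n**2 + 2760n + 8050)
  3n**3 + 30n**2 + 33n - 210 = ((3/230)n - 3/115)(230n**2 + 2760n + 8050) + (0)
Last nonzero remainder: 230n**2 + 2760n + 8050. Dividing through by 230 gives the monic gcd n**2 + 12n + 35.
Cancel n**2 + 12n + 35 from numerator and denominator to get the reduced form.

(5n**2 + 35n + 140)/(3n - 6)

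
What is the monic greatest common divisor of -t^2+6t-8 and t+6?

Euclidean algorithm in ℚ[t]:
  -t^2+6t-8 = (-t+12)(t+6) + (-80)
  t+6 = (-(1/80)t-3/40)(-80) + (0)
The last nonzero remainder is the constant -80, so the polynomials are coprime and gcd = 1.

1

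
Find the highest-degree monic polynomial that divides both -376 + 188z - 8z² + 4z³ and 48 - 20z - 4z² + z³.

-2 + z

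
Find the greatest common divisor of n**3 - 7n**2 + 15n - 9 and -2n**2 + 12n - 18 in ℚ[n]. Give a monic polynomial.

n**2 - 6n + 9

Apply the Euclidean algorithm:
  n**3 - 7n**2 + 15n - 9 = (-(1/2)n + 1/2)(-2n**2 + 12n - 18) + (0)
Last nonzero remainder: -2n**2 + 12n - 18. Dividing through by -2 gives the monic gcd n**2 - 6n + 9.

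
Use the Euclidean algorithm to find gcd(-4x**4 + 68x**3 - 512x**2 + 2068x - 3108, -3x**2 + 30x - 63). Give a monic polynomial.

x**2 - 10x + 21

Repeated division with remainder:
  -4x**4 + 68x**3 - 512x**2 + 2068x - 3108 = ((4/3)x**2 - (28/3)x + 148/3)(-3x**2 + 30x - 63) + (0)
Last nonzero remainder: -3x**2 + 30x - 63. Dividing through by -3 gives the monic gcd x**2 - 10x + 21.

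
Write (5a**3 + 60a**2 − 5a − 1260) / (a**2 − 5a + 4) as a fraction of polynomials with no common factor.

By polynomial division,
  5a**3 + 60a**2 − 5a − 1260 = (5a + 85)(a**2 − 5a + 4) + (400a − 1600)
  a**2 − 5a + 4 = ((1/400)a − 1/400)(400a − 1600) + (0)
Last nonzero remainder: 400a − 1600. Dividing through by 400 gives the monic gcd a − 4.
Cancel a − 4 from numerator and denominator to get the reduced form.

(5a**2 + 80a + 315)/(a − 1)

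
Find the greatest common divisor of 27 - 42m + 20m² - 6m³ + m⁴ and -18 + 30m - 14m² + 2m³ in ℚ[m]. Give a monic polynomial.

3 - 4m + m²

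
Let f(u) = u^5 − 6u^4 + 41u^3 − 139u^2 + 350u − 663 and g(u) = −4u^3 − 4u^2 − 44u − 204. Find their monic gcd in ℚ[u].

Repeated division with remainder:
  u^5 − 6u^4 + 41u^3 − 139u^2 + 350u − 663 = (−(1/4)u^2 + (7/4)u − 37/4)(−4u^3 − 4u^2 − 44u − 204) + (−150u^2 + 300u − 2550)
  −4u^3 − 4u^2 − 44u − 204 = ((2/75)u + 2/25)(−150u^2 + 300u − 2550) + (0)
Last nonzero remainder: −150u^2 + 300u − 2550. Dividing through by −150 gives the monic gcd u^2 − 2u + 17.

u^2 − 2u + 17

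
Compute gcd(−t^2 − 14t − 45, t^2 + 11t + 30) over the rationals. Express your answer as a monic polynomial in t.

t + 5

Apply the Euclidean algorithm:
  −t^2 − 14t − 45 = (−1)(t^2 + 11t + 30) + (−3t − 15)
  t^2 + 11t + 30 = (−(1/3)t − 2)(−3t − 15) + (0)
Last nonzero remainder: −3t − 15. Dividing through by −3 gives the monic gcd t + 5.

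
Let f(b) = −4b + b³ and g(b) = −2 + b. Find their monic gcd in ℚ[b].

Euclidean algorithm in ℚ[b]:
  b³ − 4b = (b² + 2b)(b − 2) + (0)
The last nonzero remainder b − 2 is already monic.

−2 + b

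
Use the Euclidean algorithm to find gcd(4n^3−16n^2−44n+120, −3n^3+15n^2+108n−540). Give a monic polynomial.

By polynomial division,
  4n^3−16n^2−44n+120 = (−4/3)(−3n^3+15n^2+108n−540) + (4n^2+100n−600)
  −3n^3+15n^2+108n−540 = (−(3/4)n+45/2)(4n^2+100n−600) + (−2592n+12960)
  4n^2+100n−600 = (−(1/648)n−5/108)(−2592n+12960) + (0)
Last nonzero remainder: −2592n+12960. Dividing through by −2592 gives the monic gcd n−5.

n−5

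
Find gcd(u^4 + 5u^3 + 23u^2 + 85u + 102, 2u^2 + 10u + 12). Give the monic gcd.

u^2 + 5u + 6

Repeated division with remainder:
  u^4 + 5u^3 + 23u^2 + 85u + 102 = ((1/2)u^2 + 17/2)(2u^2 + 10u + 12) + (0)
Last nonzero remainder: 2u^2 + 10u + 12. Dividing through by 2 gives the monic gcd u^2 + 5u + 6.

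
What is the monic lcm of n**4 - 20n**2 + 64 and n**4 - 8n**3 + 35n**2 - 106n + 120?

By polynomial division,
  n**4 - 20n**2 + 64 = (n**4 - 8n**3 + 35n**2 - 106n + 120) + (8n**3 - 55n**2 + 106n - 56)
  n**4 - 8n**3 + 35n**2 - 106n + 120 = ((1/8)n - 9/64)(8n**3 - 55n**2 + 106n - 56) + ((897/64)n**2 - (2691/32)n + 897/8)
  8n**3 - 55n**2 + 106n - 56 = ((512/897)n - 448/897)((897/64)n**2 - (2691/32)n + 897/8) + (0)
Last nonzero remainder: (897/64)n**2 - (2691/32)n + 897/8. Dividing through by 897/64 gives the monic gcd n**2 - 6n + 8.
Then lcm(f, g) = f·g / gcd(f, g); expanding and making the result monic gives the answer.

n**6 - 2n**5 - 5n**4 + 40n**3 - 236n**2 - 128n + 960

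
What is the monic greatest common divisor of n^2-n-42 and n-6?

1

Apply the Euclidean algorithm:
  n^2-n-42 = (n+5)(n-6) + (-12)
  n-6 = (-(1/12)n+1/2)(-12) + (0)
The last nonzero remainder is the constant -12, so the polynomials are coprime and gcd = 1.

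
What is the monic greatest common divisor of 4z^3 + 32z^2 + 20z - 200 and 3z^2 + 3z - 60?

By polynomial division,
  4z^3 + 32z^2 + 20z - 200 = ((4/3)z + 28/3)(3z^2 + 3z - 60) + (72z + 360)
  3z^2 + 3z - 60 = ((1/24)z - 1/6)(72z + 360) + (0)
Last nonzero remainder: 72z + 360. Dividing through by 72 gives the monic gcd z + 5.

z + 5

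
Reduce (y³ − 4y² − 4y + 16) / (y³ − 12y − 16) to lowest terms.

By polynomial division,
  y³ − 4y² − 4y + 16 = (y³ − 12y − 16) + (−4y² + 8y + 32)
  y³ − 12y − 16 = (−(1/4)y − 1/2)(−4y² + 8y + 32) + (0)
Last nonzero remainder: −4y² + 8y + 32. Dividing through by −4 gives the monic gcd y² − 2y − 8.
Cancel y² − 2y − 8 from numerator and denominator to get the reduced form.

(y − 2)/(y + 2)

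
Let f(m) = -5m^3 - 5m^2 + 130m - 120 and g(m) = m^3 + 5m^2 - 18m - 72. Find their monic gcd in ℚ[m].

Repeated division with remainder:
  -5m^3 - 5m^2 + 130m - 120 = (-5)(m^3 + 5m^2 - 18m - 72) + (20m^2 + 40m - 480)
  m^3 + 5m^2 - 18m - 72 = ((1/20)m + 3/20)(20m^2 + 40m - 480) + (0)
Last nonzero remainder: 20m^2 + 40m - 480. Dividing through by 20 gives the monic gcd m^2 + 2m - 24.

m^2 + 2m - 24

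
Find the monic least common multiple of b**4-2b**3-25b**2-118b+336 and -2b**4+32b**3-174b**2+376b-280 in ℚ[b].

Repeated division with remainder:
  b**4-2b**3-25b**2-118b+336 = (-1/2)(-2b**4+32b**3-174b**2+376b-280) + (14b**3-112b**2+70b+196)
  -2b**4+32b**3-174b**2+376b-280 = (-(1/7)b+8/7)(14b**3-112b**2+70b+196) + (-36b**2+324b-504)
  14b**3-112b**2+70b+196 = (-(7/18)b-7/18)(-36b**2+324b-504) + (0)
Last nonzero remainder: -36b**2+324b-504. Dividing through by -36 gives the monic gcd b**2-9b+14.
Then lcm(f, g) = f·g / gcd(f, g); expanding and making the result monic gives the answer.

b**6-9b**5-b**4+37b**3+912b**2-3532b+3360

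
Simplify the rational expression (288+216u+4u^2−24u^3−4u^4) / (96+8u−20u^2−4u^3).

(−6−u+u^2)/(−2+u)

Euclidean algorithm in ℚ[u]:
  −4u^4−24u^3+4u^2+216u+288 = (u+1)(−4u^3−20u^2+8u+96) + (16u^2+112u+192)
  −4u^3−20u^2+8u+96 = (−(1/4)u+1/2)(16u^2+112u+192) + (0)
Last nonzero remainder: 16u^2+112u+192. Dividing through by 16 gives the monic gcd u^2+7u+12.
Cancel u^2+7u+12 from numerator and denominator to get the reduced form.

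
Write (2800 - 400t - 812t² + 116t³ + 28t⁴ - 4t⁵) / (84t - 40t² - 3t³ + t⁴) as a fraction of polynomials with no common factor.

(200 + 100t - 8t² - 4t³)/(6t + t²)

By polynomial division,
  -4t⁵ + 28t⁴ + 116t³ - 812t² - 400t + 2800 = (-4t + 16)(t⁴ - 3t³ - 40t² + 84t) + (4t³ + 164t² - 1744t + 2800)
  t⁴ - 3t³ - 40t² + 84t = ((1/4)t - 11)(4t³ + 164t² - 1744t + 2800) + (2200t² - 19800t + 30800)
  4t³ + 164t² - 1744t + 2800 = ((1/550)t + 1/11)(2200t² - 19800t + 30800) + (0)
Last nonzero remainder: 2200t² - 19800t + 30800. Dividing through by 2200 gives the monic gcd t² - 9t + 14.
Cancel t² - 9t + 14 from numerator and denominator to get the reduced form.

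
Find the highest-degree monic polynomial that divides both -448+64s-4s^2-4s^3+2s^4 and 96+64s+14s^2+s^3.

Repeated division with remainder:
  2s^4-4s^3-4s^2+64s-448 = (2s-32)(s^3+14s^2+64s+96) + (316s^2+1920s+2624)
  s^3+14s^2+64s+96 = ((1/316)s+313/12482)(316s^2+1920s+2624) + ((47120/6241)s+188480/6241)
  316s^2+1920s+2624 = ((493039/11780)s+255881/2945)((47120/6241)s+188480/6241) + (0)
Last nonzero remainder: (47120/6241)s+188480/6241. Dividing through by 47120/6241 gives the monic gcd s+4.

4+s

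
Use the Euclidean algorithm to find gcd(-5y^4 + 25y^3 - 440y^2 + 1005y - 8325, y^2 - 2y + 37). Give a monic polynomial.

Apply the Euclidean algorithm:
  -5y^4 + 25y^3 - 440y^2 + 1005y - 8325 = (-5y^2 + 15y - 225)(y^2 - 2y + 37) + (0)
The last nonzero remainder y^2 - 2y + 37 is already monic.

y^2 - 2y + 37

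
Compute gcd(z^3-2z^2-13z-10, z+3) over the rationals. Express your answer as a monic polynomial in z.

Apply the Euclidean algorithm:
  z^3-2z^2-13z-10 = (z^2-5z+2)(z+3) + (-16)
  z+3 = (-(1/16)z-3/16)(-16) + (0)
The last nonzero remainder is the constant -16, so the polynomials are coprime and gcd = 1.

1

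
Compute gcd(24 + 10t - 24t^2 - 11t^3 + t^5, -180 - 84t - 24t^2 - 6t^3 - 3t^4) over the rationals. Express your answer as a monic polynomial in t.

6 + 4t + t^2

By polynomial division,
  t^5 - 11t^3 - 24t^2 + 10t + 24 = (-(1/3)t + 2/3)(-3t^4 - 6t^3 - 24t^2 - 84t - 180) + (-15t^3 - 36t^2 + 6t + 144)
  -3t^4 - 6t^3 - 24t^2 - 84t - 180 = ((1/5)t - 2/25)(-15t^3 - 36t^2 + 6t + 144) + (-(702/25)t^2 - (2808/25)t - 4212/25)
  -15t^3 - 36t^2 + 6t + 144 = ((125/234)t - 100/117)(-(702/25)t^2 - (2808/25)t - 4212/25) + (0)
Last nonzero remainder: -(702/25)t^2 - (2808/25)t - 4212/25. Dividing through by -702/25 gives the monic gcd t^2 + 4t + 6.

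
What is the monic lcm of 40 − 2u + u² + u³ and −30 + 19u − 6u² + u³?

−120 + 46u − 5u² − 2u³ + u⁴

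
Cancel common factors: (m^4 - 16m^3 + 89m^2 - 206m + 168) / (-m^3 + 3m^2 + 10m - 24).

Repeated division with remainder:
  m^4 - 16m^3 + 89m^2 - 206m + 168 = (-m + 13)(-m^3 + 3m^2 + 10m - 24) + (60m^2 - 360m + 480)
  -m^3 + 3m^2 + 10m - 24 = (-(1/60)m - 1/20)(60m^2 - 360m + 480) + (0)
Last nonzero remainder: 60m^2 - 360m + 480. Dividing through by 60 gives the monic gcd m^2 - 6m + 8.
Cancel m^2 - 6m + 8 from numerator and denominator to get the reduced form.

(-m^2 + 10m - 21)/(m + 3)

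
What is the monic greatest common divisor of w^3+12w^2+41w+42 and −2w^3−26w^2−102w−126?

Euclidean algorithm in ℚ[w]:
  w^3+12w^2+41w+42 = (−1/2)(−2w^3−26w^2−102w−126) + (−w^2−10w−21)
  −2w^3−26w^2−102w−126 = (2w+6)(−w^2−10w−21) + (0)
Last nonzero remainder: −w^2−10w−21. Dividing through by −1 gives the monic gcd w^2+10w+21.

w^2+10w+21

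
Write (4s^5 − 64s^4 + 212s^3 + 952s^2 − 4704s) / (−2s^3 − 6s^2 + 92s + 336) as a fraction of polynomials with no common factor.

Apply the Euclidean algorithm:
  4s^5 − 64s^4 + 212s^3 + 952s^2 − 4704s = (−2s^2 + 38s − 312)(−2s^3 − 6s^2 + 92s + 336) + (−3744s^2 + 11232s + 104832)
  −2s^3 − 6s^2 + 92s + 336 = ((1/1872)s + 1/312)(−3744s^2 + 11232s + 104832) + (0)
Last nonzero remainder: −3744s^2 + 11232s + 104832. Dividing through by −3744 gives the monic gcd s^2 − 3s − 28.
Cancel s^2 − 3s − 28 from numerator and denominator to get the reduced form.

(−2s^3 + 26s^2 − 84s)/(s + 6)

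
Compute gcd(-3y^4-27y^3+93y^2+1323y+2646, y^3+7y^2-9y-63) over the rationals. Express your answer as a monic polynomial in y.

y^2+10y+21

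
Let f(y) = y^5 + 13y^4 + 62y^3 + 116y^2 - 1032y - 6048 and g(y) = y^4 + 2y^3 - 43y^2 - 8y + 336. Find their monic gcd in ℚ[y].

Euclidean algorithm in ℚ[y]:
  y^5 + 13y^4 + 62y^3 + 116y^2 - 1032y - 6048 = (y + 11)(y^4 + 2y^3 - 43y^2 - 8y + 336) + (83y^3 + 597y^2 - 1280y - 9744)
  y^4 + 2y^3 - 43y^2 - 8y + 336 = ((1/83)y - 431/6889)(83y^3 + 597y^2 - 1280y - 9744) + ((67320/6889)y^2 + (201960/6889)y - 1884960/6889)
  83y^3 + 597y^2 - 1280y - 9744 = ((571787/67320)y + 199781/5610)((67320/6889)y^2 + (201960/6889)y - 1884960/6889) + (0)
Last nonzero remainder: (67320/6889)y^2 + (201960/6889)y - 1884960/6889. Dividing through by 67320/6889 gives the monic gcd y^2 + 3y - 28.

y^2 + 3y - 28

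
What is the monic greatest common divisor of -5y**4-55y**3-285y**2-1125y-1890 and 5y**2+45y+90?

Repeated division with remainder:
  -5y**4-55y**3-285y**2-1125y-1890 = (-y**2-2y-21)(5y**2+45y+90) + (0)
Last nonzero remainder: 5y**2+45y+90. Dividing through by 5 gives the monic gcd y**2+9y+18.

y**2+9y+18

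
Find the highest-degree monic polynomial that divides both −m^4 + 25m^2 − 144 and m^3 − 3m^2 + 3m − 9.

m − 3

By polynomial division,
  −m^4 + 25m^2 − 144 = (−m − 3)(m^3 − 3m^2 + 3m − 9) + (19m^2 − 171)
  m^3 − 3m^2 + 3m − 9 = ((1/19)m − 3/19)(19m^2 − 171) + (12m − 36)
  19m^2 − 171 = ((19/12)m + 19/4)(12m − 36) + (0)
Last nonzero remainder: 12m − 36. Dividing through by 12 gives the monic gcd m − 3.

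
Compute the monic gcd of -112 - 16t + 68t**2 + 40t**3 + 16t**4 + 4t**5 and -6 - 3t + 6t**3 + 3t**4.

By polynomial division,
  4t**5 + 16t**4 + 40t**3 + 68t**2 - 16t - 112 = ((4/3)t + 8/3)(3t**4 + 6t**3 - 3t - 6) + (24t**3 + 72t**2 - 96)
  3t**4 + 6t**3 - 3t - 6 = ((1/8)t - 1/8)(24t**3 + 72t**2 - 96) + (9t**2 + 9t - 18)
  24t**3 + 72t**2 - 96 = ((8/3)t + 16/3)(9t**2 + 9t - 18) + (0)
Last nonzero remainder: 9t**2 + 9t - 18. Dividing through by 9 gives the monic gcd t**2 + t - 2.

-2 + t + t**2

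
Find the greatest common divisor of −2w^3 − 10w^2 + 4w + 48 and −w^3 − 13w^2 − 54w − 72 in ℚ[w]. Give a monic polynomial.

w^2 + 7w + 12

Apply the Euclidean algorithm:
  −2w^3 − 10w^2 + 4w + 48 = (2)(−w^3 − 13w^2 − 54w − 72) + (16w^2 + 112w + 192)
  −w^3 − 13w^2 − 54w − 72 = (−(1/16)w − 3/8)(16w^2 + 112w + 192) + (0)
Last nonzero remainder: 16w^2 + 112w + 192. Dividing through by 16 gives the monic gcd w^2 + 7w + 12.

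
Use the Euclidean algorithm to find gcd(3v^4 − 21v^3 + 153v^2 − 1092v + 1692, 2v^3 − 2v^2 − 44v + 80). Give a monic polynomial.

v − 2

Repeated division with remainder:
  3v^4 − 21v^3 + 153v^2 − 1092v + 1692 = ((3/2)v − 9)(2v^3 − 2v^2 − 44v + 80) + (201v^2 − 1608v + 2412)
  2v^3 − 2v^2 − 44v + 80 = ((2/201)v + 14/201)(201v^2 − 1608v + 2412) + (44v − 88)
  201v^2 − 1608v + 2412 = ((201/44)v − 603/22)(44v − 88) + (0)
Last nonzero remainder: 44v − 88. Dividing through by 44 gives the monic gcd v − 2.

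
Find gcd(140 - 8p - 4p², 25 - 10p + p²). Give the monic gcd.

-5 + p

Repeated division with remainder:
  -4p² - 8p + 140 = (-4)(p² - 10p + 25) + (-48p + 240)
  p² - 10p + 25 = (-(1/48)p + 5/48)(-48p + 240) + (0)
Last nonzero remainder: -48p + 240. Dividing through by -48 gives the monic gcd p - 5.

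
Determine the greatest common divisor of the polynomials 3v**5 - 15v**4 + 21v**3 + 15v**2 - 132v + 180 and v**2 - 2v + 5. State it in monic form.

v**2 - 2v + 5

By polynomial division,
  3v**5 - 15v**4 + 21v**3 + 15v**2 - 132v + 180 = (3v**3 - 9v**2 - 12v + 36)(v**2 - 2v + 5) + (0)
The last nonzero remainder v**2 - 2v + 5 is already monic.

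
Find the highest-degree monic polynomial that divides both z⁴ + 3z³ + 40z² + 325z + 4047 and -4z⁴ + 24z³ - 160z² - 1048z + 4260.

z² - 8z + 71

By polynomial division,
  z⁴ + 3z³ + 40z² + 325z + 4047 = (-1/4)(-4z⁴ + 24z³ - 160z² - 1048z + 4260) + (9z³ + 63z + 5112)
  -4z⁴ + 24z³ - 160z² - 1048z + 4260 = (-(4/9)z + 8/3)(9z³ + 63z + 5112) + (-132z² + 1056z - 9372)
  9z³ + 63z + 5112 = (-(3/44)z - 6/11)(-132z² + 1056z - 9372) + (0)
Last nonzero remainder: -132z² + 1056z - 9372. Dividing through by -132 gives the monic gcd z² - 8z + 71.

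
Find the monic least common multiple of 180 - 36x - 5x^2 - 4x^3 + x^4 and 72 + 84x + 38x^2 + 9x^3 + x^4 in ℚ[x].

1080 + 684x - 30x^2 - 85x^3 - 19x^4 + x^5 + x^6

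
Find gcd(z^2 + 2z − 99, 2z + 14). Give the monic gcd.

1

Euclidean algorithm in ℚ[z]:
  z^2 + 2z − 99 = ((1/2)z − 5/2)(2z + 14) + (−64)
  2z + 14 = (−(1/32)z − 7/32)(−64) + (0)
The last nonzero remainder is the constant −64, so the polynomials are coprime and gcd = 1.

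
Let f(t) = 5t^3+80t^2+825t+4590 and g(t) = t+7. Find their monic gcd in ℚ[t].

Repeated division with remainder:
  5t^3+80t^2+825t+4590 = (5t^2+45t+510)(t+7) + (1020)
  t+7 = ((1/1020)t+7/1020)(1020) + (0)
The last nonzero remainder is the constant 1020, so the polynomials are coprime and gcd = 1.

1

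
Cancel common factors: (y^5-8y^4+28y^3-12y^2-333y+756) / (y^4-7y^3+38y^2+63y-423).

(y^3-8y^2+37y-84)/(y^2-7y+47)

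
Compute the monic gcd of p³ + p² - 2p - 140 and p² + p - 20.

Euclidean algorithm in ℚ[p]:
  p³ + p² - 2p - 140 = (p)(p² + p - 20) + (18p - 140)
  p² + p - 20 = ((1/18)p + 79/162)(18p - 140) + (3910/81)
  18p - 140 = ((729/1955)p - 1134/391)(3910/81) + (0)
The last nonzero remainder is the constant 3910/81, so the polynomials are coprime and gcd = 1.

1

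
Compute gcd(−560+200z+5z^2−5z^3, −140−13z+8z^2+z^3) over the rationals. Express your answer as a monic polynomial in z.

Apply the Euclidean algorithm:
  −5z^3+5z^2+200z−560 = (−5)(z^3+8z^2−13z−140) + (45z^2+135z−1260)
  z^3+8z^2−13z−140 = ((1/45)z+1/9)(45z^2+135z−1260) + (0)
Last nonzero remainder: 45z^2+135z−1260. Dividing through by 45 gives the monic gcd z^2+3z−28.

−28+3z+z^2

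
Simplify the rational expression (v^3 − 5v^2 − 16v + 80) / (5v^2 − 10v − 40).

Apply the Euclidean algorithm:
  v^3 − 5v^2 − 16v + 80 = ((1/5)v − 3/5)(5v^2 − 10v − 40) + (−14v + 56)
  5v^2 − 10v − 40 = (−(5/14)v − 5/7)(−14v + 56) + (0)
Last nonzero remainder: −14v + 56. Dividing through by −14 gives the monic gcd v − 4.
Cancel v − 4 from numerator and denominator to get the reduced form.

(v^2 − v − 20)/(5v + 10)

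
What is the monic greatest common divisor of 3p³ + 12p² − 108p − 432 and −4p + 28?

Repeated division with remainder:
  3p³ + 12p² − 108p − 432 = (−(3/4)p² − (33/4)p − 123/4)(−4p + 28) + (429)
  −4p + 28 = (−(4/429)p + 28/429)(429) + (0)
The last nonzero remainder is the constant 429, so the polynomials are coprime and gcd = 1.

1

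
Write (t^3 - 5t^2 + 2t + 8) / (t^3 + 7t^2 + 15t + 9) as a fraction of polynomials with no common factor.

By polynomial division,
  t^3 - 5t^2 + 2t + 8 = (t^3 + 7t^2 + 15t + 9) + (-12t^2 - 13t - 1)
  t^3 + 7t^2 + 15t + 9 = (-(1/12)t - 71/144)(-12t^2 - 13t - 1) + ((1225/144)t + 1225/144)
  -12t^2 - 13t - 1 = (-(1728/1225)t - 144/1225)((1225/144)t + 1225/144) + (0)
Last nonzero remainder: (1225/144)t + 1225/144. Dividing through by 1225/144 gives the monic gcd t + 1.
Cancel t + 1 from numerator and denominator to get the reduced form.

(t^2 - 6t + 8)/(t^2 + 6t + 9)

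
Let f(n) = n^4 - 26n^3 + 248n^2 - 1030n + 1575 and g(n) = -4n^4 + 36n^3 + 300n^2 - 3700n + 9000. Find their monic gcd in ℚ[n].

Apply the Euclidean algorithm:
  n^4 - 26n^3 + 248n^2 - 1030n + 1575 = (-1/4)(-4n^4 + 36n^3 + 300n^2 - 3700n + 9000) + (-17n^3 + 323n^2 - 1955n + 3825)
  -4n^4 + 36n^3 + 300n^2 - 3700n + 9000 = ((4/17)n + 40/17)(-17n^3 + 323n^2 - 1955n + 3825) + (0)
Last nonzero remainder: -17n^3 + 323n^2 - 1955n + 3825. Dividing through by -17 gives the monic gcd n^3 - 19n^2 + 115n - 225.

n^3 - 19n^2 + 115n - 225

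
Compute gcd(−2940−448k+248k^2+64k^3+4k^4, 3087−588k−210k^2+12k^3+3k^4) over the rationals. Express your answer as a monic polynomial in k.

Apply the Euclidean algorithm:
  4k^4+64k^3+248k^2−448k−2940 = (4/3)(3k^4+12k^3−210k^2−588k+3087) + (48k^3+528k^2+336k−7056)
  3k^4+12k^3−210k^2−588k+3087 = ((1/16)k−7/16)(48k^3+528k^2+336k−7056) + (0)
Last nonzero remainder: 48k^3+528k^2+336k−7056. Dividing through by 48 gives the monic gcd k^3+11k^2+7k−147.

−147+7k+11k^2+k^3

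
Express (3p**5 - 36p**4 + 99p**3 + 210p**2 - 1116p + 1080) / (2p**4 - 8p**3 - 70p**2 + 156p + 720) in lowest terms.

(3p**2 - 12p + 12)/(2p + 8)

Euclidean algorithm in ℚ[p]:
  3p**5 - 36p**4 + 99p**3 + 210p**2 - 1116p + 1080 = ((3/2)p - 12)(2p**4 - 8p**3 - 70p**2 + 156p + 720) + (108p**3 - 864p**2 - 324p + 9720)
  2p**4 - 8p**3 - 70p**2 + 156p + 720 = ((1/54)p + 2/27)(108p**3 - 864p**2 - 324p + 9720) + (0)
Last nonzero remainder: 108p**3 - 864p**2 - 324p + 9720. Dividing through by 108 gives the monic gcd p**3 - 8p**2 - 3p + 90.
Cancel p**3 - 8p**2 - 3p + 90 from numerator and denominator to get the reduced form.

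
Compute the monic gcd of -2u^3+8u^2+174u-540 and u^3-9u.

Repeated division with remainder:
  -2u^3+8u^2+174u-540 = (-2)(u^3-9u) + (8u^2+156u-540)
  u^3-9u = ((1/8)u-39/16)(8u^2+156u-540) + ((1755/4)u-5265/4)
  8u^2+156u-540 = ((32/1755)u+16/39)((1755/4)u-5265/4) + (0)
Last nonzero remainder: (1755/4)u-5265/4. Dividing through by 1755/4 gives the monic gcd u-3.

u-3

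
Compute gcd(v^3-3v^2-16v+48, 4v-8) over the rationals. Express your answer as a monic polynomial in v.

By polynomial division,
  v^3-3v^2-16v+48 = ((1/4)v^2-(1/4)v-9/2)(4v-8) + (12)
  4v-8 = ((1/3)v-2/3)(12) + (0)
The last nonzero remainder is the constant 12, so the polynomials are coprime and gcd = 1.

1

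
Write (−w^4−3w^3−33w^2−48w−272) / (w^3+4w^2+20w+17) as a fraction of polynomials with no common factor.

Apply the Euclidean algorithm:
  −w^4−3w^3−33w^2−48w−272 = (−w+1)(w^3+4w^2+20w+17) + (−17w^2−51w−289)
  w^3+4w^2+20w+17 = (−(1/17)w−1/17)(−17w^2−51w−289) + (0)
Last nonzero remainder: −17w^2−51w−289. Dividing through by −17 gives the monic gcd w^2+3w+17.
Cancel w^2+3w+17 from numerator and denominator to get the reduced form.

(−w^2−16)/(w+1)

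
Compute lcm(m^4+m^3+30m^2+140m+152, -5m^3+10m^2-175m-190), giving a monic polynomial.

m^5+2m^4+31m^3+170m^2+292m+152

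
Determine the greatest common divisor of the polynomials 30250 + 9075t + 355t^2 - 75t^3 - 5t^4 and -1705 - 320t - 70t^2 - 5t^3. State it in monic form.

11 + t

By polynomial division,
  -5t^4 - 75t^3 + 355t^2 + 9075t + 30250 = (t + 1)(-5t^3 - 70t^2 - 320t - 1705) + (745t^2 + 11100t + 31955)
  -5t^3 - 70t^2 - 320t - 1705 = (-(1/149)t + 134/22201)(745t^2 + 11100t + 31955) + (-(3830425/22201)t - 42134675/22201)
  745t^2 + 11100t + 31955 = (-(3307949/766085)t - 12898781/766085)(-(3830425/22201)t - 42134675/22201) + (0)
Last nonzero remainder: -(3830425/22201)t - 42134675/22201. Dividing through by -3830425/22201 gives the monic gcd t + 11.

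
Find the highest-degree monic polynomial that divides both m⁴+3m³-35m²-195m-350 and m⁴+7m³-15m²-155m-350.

m²+5m+10

Repeated division with remainder:
  m⁴+3m³-35m²-195m-350 = (m⁴+7m³-15m²-155m-350) + (-4m³-20m²-40m)
  m⁴+7m³-15m²-155m-350 = (-(1/4)m-1/2)(-4m³-20m²-40m) + (-35m²-175m-350)
  -4m³-20m²-40m = ((4/35)m)(-35m²-175m-350) + (0)
Last nonzero remainder: -35m²-175m-350. Dividing through by -35 gives the monic gcd m²+5m+10.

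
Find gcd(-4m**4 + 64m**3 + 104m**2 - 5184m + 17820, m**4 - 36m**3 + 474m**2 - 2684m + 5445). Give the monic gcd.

m**3 - 25m**2 + 199m - 495

Apply the Euclidean algorithm:
  -4m**4 + 64m**3 + 104m**2 - 5184m + 17820 = (-4)(m**4 - 36m**3 + 474m**2 - 2684m + 5445) + (-80m**3 + 2000m**2 - 15920m + 39600)
  m**4 - 36m**3 + 474m**2 - 2684m + 5445 = (-(1/80)m + 11/80)(-80m**3 + 2000m**2 - 15920m + 39600) + (0)
Last nonzero remainder: -80m**3 + 2000m**2 - 15920m + 39600. Dividing through by -80 gives the monic gcd m**3 - 25m**2 + 199m - 495.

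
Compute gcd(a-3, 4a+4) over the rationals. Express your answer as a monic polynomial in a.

Euclidean algorithm in ℚ[a]:
  a-3 = (1/4)(4a+4) + (-4)
  4a+4 = (-a-1)(-4) + (0)
The last nonzero remainder is the constant -4, so the polynomials are coprime and gcd = 1.

1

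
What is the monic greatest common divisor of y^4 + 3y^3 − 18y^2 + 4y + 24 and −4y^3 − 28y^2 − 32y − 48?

y + 6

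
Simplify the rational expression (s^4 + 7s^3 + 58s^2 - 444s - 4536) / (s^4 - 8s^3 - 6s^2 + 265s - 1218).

By polynomial division,
  s^4 + 7s^3 + 58s^2 - 444s - 4536 = (s^4 - 8s^3 - 6s^2 + 265s - 1218) + (15s^3 + 64s^2 - 709s - 3318)
  s^4 - 8s^3 - 6s^2 + 265s - 1218 = ((1/15)s - 184/225)(15s^3 + 64s^2 - 709s - 3318) + ((21061/225)s^2 - (21061/225)s - 294854/75)
  15s^3 + 64s^2 - 709s - 3318 = ((3375/21061)s + 17775/21061)((21061/225)s^2 - (21061/225)s - 294854/75) + (0)
Last nonzero remainder: (21061/225)s^2 - (21061/225)s - 294854/75. Dividing through by 21061/225 gives the monic gcd s^2 - s - 42.
Cancel s^2 - s - 42 from numerator and denominator to get the reduced form.

(s^2 + 8s + 108)/(s^2 - 7s + 29)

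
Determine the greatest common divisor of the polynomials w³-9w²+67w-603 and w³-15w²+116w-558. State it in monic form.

w-9

By polynomial division,
  w³-9w²+67w-603 = (w³-15w²+116w-558) + (6w²-49w-45)
  w³-15w²+116w-558 = ((1/6)w-41/36)(6w²-49w-45) + ((2437/36)w-2437/4)
  6w²-49w-45 = ((216/2437)w+180/2437)((2437/36)w-2437/4) + (0)
Last nonzero remainder: (2437/36)w-2437/4. Dividing through by 2437/36 gives the monic gcd w-9.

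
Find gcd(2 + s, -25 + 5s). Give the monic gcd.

Apply the Euclidean algorithm:
  s + 2 = (1/5)(5s - 25) + (7)
  5s - 25 = ((5/7)s - 25/7)(7) + (0)
The last nonzero remainder is the constant 7, so the polynomials are coprime and gcd = 1.

1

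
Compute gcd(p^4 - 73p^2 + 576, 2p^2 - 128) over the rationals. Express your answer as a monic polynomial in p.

p^2 - 64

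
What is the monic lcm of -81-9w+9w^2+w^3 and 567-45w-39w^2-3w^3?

Euclidean algorithm in ℚ[w]:
  w^3+9w^2-9w-81 = (-1/3)(-3w^3-39w^2-45w+567) + (-4w^2-24w+108)
  -3w^3-39w^2-45w+567 = ((3/4)w+21/4)(-4w^2-24w+108) + (0)
Last nonzero remainder: -4w^2-24w+108. Dividing through by -4 gives the monic gcd w^2+6w-27.
Then lcm(f, g) = f·g / gcd(f, g); expanding and making the result monic gives the answer.

-567-144w+54w^2+16w^3+w^4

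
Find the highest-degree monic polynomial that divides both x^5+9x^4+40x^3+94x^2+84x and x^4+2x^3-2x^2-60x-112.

Apply the Euclidean algorithm:
  x^5+9x^4+40x^3+94x^2+84x = (x+7)(x^4+2x^3-2x^2-60x-112) + (28x^3+168x^2+616x+784)
  x^4+2x^3-2x^2-60x-112 = ((1/28)x-1/7)(28x^3+168x^2+616x+784) + (0)
Last nonzero remainder: 28x^3+168x^2+616x+784. Dividing through by 28 gives the monic gcd x^3+6x^2+22x+28.

x^3+6x^2+22x+28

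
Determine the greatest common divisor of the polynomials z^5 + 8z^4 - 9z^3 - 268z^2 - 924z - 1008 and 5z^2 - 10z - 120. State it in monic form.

Euclidean algorithm in ℚ[z]:
  z^5 + 8z^4 - 9z^3 - 268z^2 - 924z - 1008 = ((1/5)z^3 + 2z^2 + 7z + 42/5)(5z^2 - 10z - 120) + (0)
Last nonzero remainder: 5z^2 - 10z - 120. Dividing through by 5 gives the monic gcd z^2 - 2z - 24.

z^2 - 2z - 24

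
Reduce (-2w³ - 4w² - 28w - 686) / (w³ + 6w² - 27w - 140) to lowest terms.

By polynomial division,
  -2w³ - 4w² - 28w - 686 = (-2)(w³ + 6w² - 27w - 140) + (8w² - 82w - 966)
  w³ + 6w² - 27w - 140 = ((1/8)w + 65/32)(8w² - 82w - 966) + ((4165/16)w + 29155/16)
  8w² - 82w - 966 = ((128/4165)w - 2208/4165)((4165/16)w + 29155/16) + (0)
Last nonzero remainder: (4165/16)w + 29155/16. Dividing through by 4165/16 gives the monic gcd w + 7.
Cancel w + 7 from numerator and denominator to get the reduced form.

(-2w² + 10w - 98)/(w² - w - 20)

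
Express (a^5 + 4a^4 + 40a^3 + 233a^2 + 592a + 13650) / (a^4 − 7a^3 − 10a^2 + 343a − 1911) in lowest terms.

(a^2 + 4a + 50)/(a − 7)

Euclidean algorithm in ℚ[a]:
  a^5 + 4a^4 + 40a^3 + 233a^2 + 592a + 13650 = (a + 11)(a^4 − 7a^3 − 10a^2 + 343a − 1911) + (127a^3 − 1270a + 34671)
  a^4 − 7a^3 − 10a^2 + 343a − 1911 = ((1/127)a − 7/127)(127a^3 − 1270a + 34671) + (0)
Last nonzero remainder: 127a^3 − 1270a + 34671. Dividing through by 127 gives the monic gcd a^3 − 10a + 273.
Cancel a^3 − 10a + 273 from numerator and denominator to get the reduced form.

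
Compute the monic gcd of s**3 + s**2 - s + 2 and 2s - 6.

1

By polynomial division,
  s**3 + s**2 - s + 2 = ((1/2)s**2 + 2s + 11/2)(2s - 6) + (35)
  2s - 6 = ((2/35)s - 6/35)(35) + (0)
The last nonzero remainder is the constant 35, so the polynomials are coprime and gcd = 1.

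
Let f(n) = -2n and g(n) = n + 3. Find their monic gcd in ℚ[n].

1

Repeated division with remainder:
  -2n = (-2)(n + 3) + (6)
  n + 3 = ((1/6)n + 1/2)(6) + (0)
The last nonzero remainder is the constant 6, so the polynomials are coprime and gcd = 1.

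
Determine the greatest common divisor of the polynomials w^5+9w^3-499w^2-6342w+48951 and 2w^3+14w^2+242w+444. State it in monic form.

Apply the Euclidean algorithm:
  w^5+9w^3-499w^2-6342w+48951 = ((1/2)w^2-(7/2)w-63/2)(2w^3+14w^2+242w+444) + (567w^2+2835w+62937)
  2w^3+14w^2+242w+444 = ((2/567)w+4/567)(567w^2+2835w+62937) + (0)
Last nonzero remainder: 567w^2+2835w+62937. Dividing through by 567 gives the monic gcd w^2+5w+111.

w^2+5w+111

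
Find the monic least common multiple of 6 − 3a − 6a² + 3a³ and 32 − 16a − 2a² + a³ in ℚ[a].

−32 + 16a + 34a² − 17a³ − 2a⁴ + a⁵

By polynomial division,
  3a³ − 6a² − 3a + 6 = (3)(a³ − 2a² − 16a + 32) + (45a − 90)
  a³ − 2a² − 16a + 32 = ((1/45)a² − 16/45)(45a − 90) + (0)
Last nonzero remainder: 45a − 90. Dividing through by 45 gives the monic gcd a − 2.
Then lcm(f, g) = f·g / gcd(f, g); expanding and making the result monic gives the answer.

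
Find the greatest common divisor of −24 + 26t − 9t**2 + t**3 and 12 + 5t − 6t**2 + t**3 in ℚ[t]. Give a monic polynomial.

Euclidean algorithm in ℚ[t]:
  t**3 − 9t**2 + 26t − 24 = (t**3 − 6t**2 + 5t + 12) + (−3t**2 + 21t − 36)
  t**3 − 6t**2 + 5t + 12 = (−(1/3)t − 1/3)(−3t**2 + 21t − 36) + (0)
Last nonzero remainder: −3t**2 + 21t − 36. Dividing through by −3 gives the monic gcd t**2 − 7t + 12.

12 − 7t + t**2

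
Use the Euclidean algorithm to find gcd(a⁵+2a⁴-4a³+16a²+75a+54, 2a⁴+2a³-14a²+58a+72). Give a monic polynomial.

a³-3a²+5a+9

Apply the Euclidean algorithm:
  a⁵+2a⁴-4a³+16a²+75a+54 = ((1/2)a+1/2)(2a⁴+2a³-14a²+58a+72) + (2a³-6a²+10a+18)
  2a⁴+2a³-14a²+58a+72 = (a+4)(2a³-6a²+10a+18) + (0)
Last nonzero remainder: 2a³-6a²+10a+18. Dividing through by 2 gives the monic gcd a³-3a²+5a+9.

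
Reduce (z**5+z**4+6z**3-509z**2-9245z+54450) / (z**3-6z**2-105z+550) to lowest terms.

By polynomial division,
  z**5+z**4+6z**3-509z**2-9245z+54450 = (z**2+7z+153)(z**3-6z**2-105z+550) + (594z**2+2970z-29700)
  z**3-6z**2-105z+550 = ((1/594)z-1/54)(594z**2+2970z-29700) + (0)
Last nonzero remainder: 594z**2+2970z-29700. Dividing through by 594 gives the monic gcd z**2+5z-50.
Cancel z**2+5z-50 from numerator and denominator to get the reduced form.

(z**3-4z**2+76z-1089)/(z-11)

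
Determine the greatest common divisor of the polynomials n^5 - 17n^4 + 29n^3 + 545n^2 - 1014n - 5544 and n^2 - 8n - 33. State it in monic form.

Euclidean algorithm in ℚ[n]:
  n^5 - 17n^4 + 29n^3 + 545n^2 - 1014n - 5544 = (n^3 - 9n^2 - 10n + 168)(n^2 - 8n - 33) + (0)
The last nonzero remainder n^2 - 8n - 33 is already monic.

n^2 - 8n - 33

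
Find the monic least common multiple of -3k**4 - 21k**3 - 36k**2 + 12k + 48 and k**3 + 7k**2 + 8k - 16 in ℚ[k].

k**5 + 11k**4 + 40k**3 + 44k**2 - 32k - 64

Apply the Euclidean algorithm:
  -3k**4 - 21k**3 - 36k**2 + 12k + 48 = (-3k)(k**3 + 7k**2 + 8k - 16) + (-12k**2 - 36k + 48)
  k**3 + 7k**2 + 8k - 16 = (-(1/12)k - 1/3)(-12k**2 - 36k + 48) + (0)
Last nonzero remainder: -12k**2 - 36k + 48. Dividing through by -12 gives the monic gcd k**2 + 3k - 4.
Then lcm(f, g) = f·g / gcd(f, g); expanding and making the result monic gives the answer.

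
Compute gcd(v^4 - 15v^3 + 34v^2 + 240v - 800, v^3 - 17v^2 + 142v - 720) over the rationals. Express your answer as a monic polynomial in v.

v - 10

Apply the Euclidean algorithm:
  v^4 - 15v^3 + 34v^2 + 240v - 800 = (v + 2)(v^3 - 17v^2 + 142v - 720) + (-74v^2 + 676v + 640)
  v^3 - 17v^2 + 142v - 720 = (-(1/74)v + 291/2738)(-74v^2 + 676v + 640) + ((107880/1369)v - 1078800/1369)
  -74v^2 + 676v + 640 = (-(50653/53940)v - 10952/13485)((107880/1369)v - 1078800/1369) + (0)
Last nonzero remainder: (107880/1369)v - 1078800/1369. Dividing through by 107880/1369 gives the monic gcd v - 10.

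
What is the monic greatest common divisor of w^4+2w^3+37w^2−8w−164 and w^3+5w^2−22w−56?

Repeated division with remainder:
  w^4+2w^3+37w^2−8w−164 = (w−3)(w^3+5w^2−22w−56) + (74w^2−18w−332)
  w^3+5w^2−22w−56 = ((1/74)w+97/1369)(74w^2−18w−332) + (−(22230/1369)w−44460/1369)
  74w^2−18w−332 = (−(50653/11115)w+113627/11115)(−(22230/1369)w−44460/1369) + (0)
Last nonzero remainder: −(22230/1369)w−44460/1369. Dividing through by −22230/1369 gives the monic gcd w+2.

w+2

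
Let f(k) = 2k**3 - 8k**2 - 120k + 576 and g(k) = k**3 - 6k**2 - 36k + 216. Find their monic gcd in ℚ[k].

Repeated division with remainder:
  2k**3 - 8k**2 - 120k + 576 = (2)(k**3 - 6k**2 - 36k + 216) + (4k**2 - 48k + 144)
  k**3 - 6k**2 - 36k + 216 = ((1/4)k + 3/2)(4k**2 - 48k + 144) + (0)
Last nonzero remainder: 4k**2 - 48k + 144. Dividing through by 4 gives the monic gcd k**2 - 12k + 36.

k**2 - 12k + 36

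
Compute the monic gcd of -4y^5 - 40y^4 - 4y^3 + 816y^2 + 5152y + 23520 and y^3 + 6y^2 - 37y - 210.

By polynomial division,
  -4y^5 - 40y^4 - 4y^3 + 816y^2 + 5152y + 23520 = (-4y^2 - 16y - 56)(y^3 + 6y^2 - 37y - 210) + (-280y^2 - 280y + 11760)
  y^3 + 6y^2 - 37y - 210 = (-(1/280)y - 1/56)(-280y^2 - 280y + 11760) + (0)
Last nonzero remainder: -280y^2 - 280y + 11760. Dividing through by -280 gives the monic gcd y^2 + y - 42.

y^2 + y - 42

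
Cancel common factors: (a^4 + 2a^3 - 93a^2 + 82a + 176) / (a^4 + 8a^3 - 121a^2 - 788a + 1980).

(a^2 - 7a - 8)/(a^2 - a - 90)

Repeated division with remainder:
  a^4 + 2a^3 - 93a^2 + 82a + 176 = (a^4 + 8a^3 - 121a^2 - 788a + 1980) + (-6a^3 + 28a^2 + 870a - 1804)
  a^4 + 8a^3 - 121a^2 - 788a + 1980 = (-(1/6)a - 19/9)(-6a^3 + 28a^2 + 870a - 1804) + ((748/9)a^2 + 748a - 16456/9)
  -6a^3 + 28a^2 + 870a - 1804 = (-(27/374)a + 369/374)((748/9)a^2 + 748a - 16456/9) + (0)
Last nonzero remainder: (748/9)a^2 + 748a - 16456/9. Dividing through by 748/9 gives the monic gcd a^2 + 9a - 22.
Cancel a^2 + 9a - 22 from numerator and denominator to get the reduced form.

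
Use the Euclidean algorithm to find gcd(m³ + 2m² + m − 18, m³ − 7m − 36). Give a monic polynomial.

m² + 4m + 9

Apply the Euclidean algorithm:
  m³ + 2m² + m − 18 = (m³ − 7m − 36) + (2m² + 8m + 18)
  m³ − 7m − 36 = ((1/2)m − 2)(2m² + 8m + 18) + (0)
Last nonzero remainder: 2m² + 8m + 18. Dividing through by 2 gives the monic gcd m² + 4m + 9.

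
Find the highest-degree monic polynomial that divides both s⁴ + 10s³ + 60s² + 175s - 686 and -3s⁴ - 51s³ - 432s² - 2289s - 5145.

s³ + 12s² + 84s + 343

Repeated division with remainder:
  s⁴ + 10s³ + 60s² + 175s - 686 = (-1/3)(-3s⁴ - 51s³ - 432s² - 2289s - 5145) + (-7s³ - 84s² - 588s - 2401)
  -3s⁴ - 51s³ - 432s² - 2289s - 5145 = ((3/7)s + 15/7)(-7s³ - 84s² - 588s - 2401) + (0)
Last nonzero remainder: -7s³ - 84s² - 588s - 2401. Dividing through by -7 gives the monic gcd s³ + 12s² + 84s + 343.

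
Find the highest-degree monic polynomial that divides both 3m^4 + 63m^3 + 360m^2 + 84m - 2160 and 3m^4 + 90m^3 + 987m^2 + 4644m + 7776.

Euclidean algorithm in ℚ[m]:
  3m^4 + 63m^3 + 360m^2 + 84m - 2160 = (3m^4 + 90m^3 + 987m^2 + 4644m + 7776) + (-27m^3 - 627m^2 - 4560m - 9936)
  3m^4 + 90m^3 + 987m^2 + 4644m + 7776 = (-(1/9)m - 61/81)(-27m^3 - 627m^2 - 4560m - 9936) + ((220/27)m^2 + (2860/27)m + 880/3)
  -27m^3 - 627m^2 - 4560m - 9936 = (-(729/220)m - 1863/55)((220/27)m^2 + (2860/27)m + 880/3) + (0)
Last nonzero remainder: (220/27)m^2 + (2860/27)m + 880/3. Dividing through by 220/27 gives the monic gcd m^2 + 13m + 36.

m^2 + 13m + 36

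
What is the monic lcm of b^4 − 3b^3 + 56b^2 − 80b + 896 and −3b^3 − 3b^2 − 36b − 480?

b^5 + 2b^4 + 41b^3 + 200b^2 + 496b + 4480

Euclidean algorithm in ℚ[b]:
  b^4 − 3b^3 + 56b^2 − 80b + 896 = (−(1/3)b + 4/3)(−3b^3 − 3b^2 − 36b − 480) + (48b^2 − 192b + 1536)
  −3b^3 − 3b^2 − 36b − 480 = (−(1/16)b − 5/16)(48b^2 − 192b + 1536) + (0)
Last nonzero remainder: 48b^2 − 192b + 1536. Dividing through by 48 gives the monic gcd b^2 − 4b + 32.
Then lcm(f, g) = f·g / gcd(f, g); expanding and making the result monic gives the answer.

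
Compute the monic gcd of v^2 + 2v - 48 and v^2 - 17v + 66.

v - 6

Euclidean algorithm in ℚ[v]:
  v^2 + 2v - 48 = (v^2 - 17v + 66) + (19v - 114)
  v^2 - 17v + 66 = ((1/19)v - 11/19)(19v - 114) + (0)
Last nonzero remainder: 19v - 114. Dividing through by 19 gives the monic gcd v - 6.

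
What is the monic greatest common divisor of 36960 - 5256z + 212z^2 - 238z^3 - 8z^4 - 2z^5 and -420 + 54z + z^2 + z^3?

84 + 6z + z^2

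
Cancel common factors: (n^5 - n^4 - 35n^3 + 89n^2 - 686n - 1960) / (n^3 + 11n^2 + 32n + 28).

Euclidean algorithm in ℚ[n]:
  n^5 - n^4 - 35n^3 + 89n^2 - 686n - 1960 = (n^2 - 12n + 65)(n^3 + 11n^2 + 32n + 28) + (-270n^2 - 2430n - 3780)
  n^3 + 11n^2 + 32n + 28 = (-(1/270)n - 1/135)(-270n^2 - 2430n - 3780) + (0)
Last nonzero remainder: -270n^2 - 2430n - 3780. Dividing through by -270 gives the monic gcd n^2 + 9n + 14.
Cancel n^2 + 9n + 14 from numerator and denominator to get the reduced form.

(n^3 - 10n^2 + 41n - 140)/(n + 2)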